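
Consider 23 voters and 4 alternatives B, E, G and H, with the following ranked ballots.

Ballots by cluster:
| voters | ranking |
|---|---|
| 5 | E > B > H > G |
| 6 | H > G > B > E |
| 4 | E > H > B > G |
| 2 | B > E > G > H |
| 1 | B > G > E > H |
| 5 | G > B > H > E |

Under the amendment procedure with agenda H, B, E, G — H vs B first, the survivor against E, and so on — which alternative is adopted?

B

Round 1: H vs B — 10–13, B advances.
Round 2: B vs E — 14–9, B advances.
Round 3: B vs G — 12–11, B advances.
The agenda winner is B.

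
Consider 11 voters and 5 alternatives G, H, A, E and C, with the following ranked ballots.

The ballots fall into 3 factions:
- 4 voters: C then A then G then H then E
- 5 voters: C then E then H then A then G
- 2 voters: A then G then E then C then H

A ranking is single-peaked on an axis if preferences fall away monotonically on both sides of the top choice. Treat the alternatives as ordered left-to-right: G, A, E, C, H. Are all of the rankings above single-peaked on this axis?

no

Axis positions: G=1, A=2, E=3, C=4, H=5.
Faction 1: ranking walks positions 4-2-1-5-3; A is ranked above E even though E lies between A and the peak C on the axis — preferences dip and rise again. Not single-peaked.
Faction 2 (peak C at position 4): ranking walks positions 4-3-5-2-1, expanding outward from the peak — single-peaked.
Faction 3 (peak A at position 2): ranking walks positions 2-1-3-4-5, expanding outward from the peak — single-peaked.
Faction 1 violates single-peakedness, so the profile is not single-peaked on this axis.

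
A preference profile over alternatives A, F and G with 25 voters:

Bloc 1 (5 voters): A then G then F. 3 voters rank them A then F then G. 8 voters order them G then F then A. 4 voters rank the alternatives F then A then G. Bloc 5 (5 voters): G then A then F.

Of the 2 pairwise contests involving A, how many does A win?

A against each rival (25 voters):
A vs F: A is ranked higher on 5+3+5 = 13 ballots, F on 12. A wins 13–12.
A vs G: A preferred on 5+3+4 = 12 ballots; G wins 13–12.
A beats F; loses to G — 1 pairwise win.

1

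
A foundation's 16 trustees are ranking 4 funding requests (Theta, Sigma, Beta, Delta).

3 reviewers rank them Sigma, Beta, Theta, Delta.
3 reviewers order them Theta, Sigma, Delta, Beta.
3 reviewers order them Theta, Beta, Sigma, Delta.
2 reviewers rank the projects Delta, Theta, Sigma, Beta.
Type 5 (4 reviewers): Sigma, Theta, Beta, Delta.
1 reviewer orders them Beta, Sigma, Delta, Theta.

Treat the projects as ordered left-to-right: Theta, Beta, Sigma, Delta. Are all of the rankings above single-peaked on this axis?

Axis positions: Theta=1, Beta=2, Sigma=3, Delta=4.
Type 1 (peak Sigma at position 3): ranking walks positions 3-2-1-4, expanding outward from the peak — single-peaked.
Type 2: ranking walks positions 1-3-4-2; Sigma is ranked above Beta even though Beta lies between Sigma and the peak Theta on the axis — preferences dip and rise again. Not single-peaked.
Type 3 (peak Theta at position 1): ranking walks positions 1-2-3-4, expanding outward from the peak — single-peaked.
Type 4: ranking walks positions 4-1-3-2; Theta is ranked above Sigma even though Sigma lies between Theta and the peak Delta on the axis — preferences dip and rise again. Not single-peaked.
Type 5: ranking walks positions 3-1-2-4; Theta is ranked above Beta even though Beta lies between Theta and the peak Sigma on the axis — preferences dip and rise again. Not single-peaked.
Type 6 (peak Beta at position 2): ranking walks positions 2-3-4-1, expanding outward from the peak — single-peaked.
Type 2 violates single-peakedness, so the profile is not single-peaked on this axis.

no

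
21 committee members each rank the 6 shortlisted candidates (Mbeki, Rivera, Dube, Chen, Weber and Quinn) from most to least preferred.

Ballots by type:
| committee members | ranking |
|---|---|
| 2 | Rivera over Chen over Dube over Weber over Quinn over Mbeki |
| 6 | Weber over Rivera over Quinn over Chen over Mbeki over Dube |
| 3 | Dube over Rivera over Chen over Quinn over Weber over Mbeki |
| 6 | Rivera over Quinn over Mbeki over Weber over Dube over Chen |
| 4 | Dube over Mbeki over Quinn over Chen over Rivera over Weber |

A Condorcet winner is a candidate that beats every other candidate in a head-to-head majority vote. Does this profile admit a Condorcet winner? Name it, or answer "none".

Rivera

Head-to-head results (21 committee members):
Mbeki–Rivera: Rivera 17–4.
Mbeki vs Dube: Mbeki, 12–9.
Mbeki vs Chen: Chen wins 11–10.
Mbeki–Weber: Weber 11–10.
Mbeki vs Quinn: Quinn, 17–4.
Rivera vs Dube: Rivera, 14–7.
Rivera vs Chen: Rivera, 17–4.
Rivera–Weber: Rivera 15–6.
Rivera–Quinn: Rivera 17–4.
Dube vs Chen: Dube wins 13–8.
Dube vs Weber: Weber, 12–9.
Dube vs Quinn: Quinn wins 12–9.
Chen vs Weber: Weber wins 12–9.
Chen vs Quinn: Quinn, 16–5.
Weber–Quinn: Quinn 13–8.
Rivera defeats every rival head-to-head and is the Condorcet winner.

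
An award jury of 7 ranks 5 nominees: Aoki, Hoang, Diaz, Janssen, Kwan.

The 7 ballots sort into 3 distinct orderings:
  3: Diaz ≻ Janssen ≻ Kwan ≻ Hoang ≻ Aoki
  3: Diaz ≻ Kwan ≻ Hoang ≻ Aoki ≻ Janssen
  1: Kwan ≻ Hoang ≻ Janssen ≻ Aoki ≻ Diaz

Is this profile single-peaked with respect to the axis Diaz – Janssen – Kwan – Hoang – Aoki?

Axis positions: Diaz=1, Janssen=2, Kwan=3, Hoang=4, Aoki=5.
Group 1 (peak Diaz at position 1): ranking walks positions 1-2-3-4-5, expanding outward from the peak — single-peaked.
Group 2: ranking walks positions 1-3-4-5-2; Kwan is ranked above Janssen even though Janssen lies between Kwan and the peak Diaz on the axis — preferences dip and rise again. Not single-peaked.
Group 3 (peak Kwan at position 3): ranking walks positions 3-4-2-5-1, expanding outward from the peak — single-peaked.
Group 2 violates single-peakedness, so the profile is not single-peaked on this axis.

no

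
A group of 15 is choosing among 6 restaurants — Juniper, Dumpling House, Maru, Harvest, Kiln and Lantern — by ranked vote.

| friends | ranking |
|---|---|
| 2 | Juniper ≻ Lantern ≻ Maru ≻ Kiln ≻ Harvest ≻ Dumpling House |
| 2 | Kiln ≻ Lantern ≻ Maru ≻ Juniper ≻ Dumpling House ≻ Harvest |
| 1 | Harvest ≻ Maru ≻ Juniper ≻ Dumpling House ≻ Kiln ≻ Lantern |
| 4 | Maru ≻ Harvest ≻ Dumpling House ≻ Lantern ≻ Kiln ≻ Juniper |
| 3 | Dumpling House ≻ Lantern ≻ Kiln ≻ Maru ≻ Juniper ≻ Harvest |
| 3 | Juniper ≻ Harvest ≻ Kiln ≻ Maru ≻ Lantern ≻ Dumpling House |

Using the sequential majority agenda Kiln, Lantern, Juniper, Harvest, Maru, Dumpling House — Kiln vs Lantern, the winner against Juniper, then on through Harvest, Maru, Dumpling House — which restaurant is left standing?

Round 1: Kiln vs Lantern — 6–9, Lantern advances.
Round 2: Lantern vs Juniper — 9–6, Lantern advances.
Round 3: Lantern vs Harvest — 7–8, Harvest advances.
Round 4: Harvest vs Maru — 4–11, Maru advances.
Round 5: Maru vs Dumpling House — 12–3, Maru advances.
The agenda winner is Maru.

Maru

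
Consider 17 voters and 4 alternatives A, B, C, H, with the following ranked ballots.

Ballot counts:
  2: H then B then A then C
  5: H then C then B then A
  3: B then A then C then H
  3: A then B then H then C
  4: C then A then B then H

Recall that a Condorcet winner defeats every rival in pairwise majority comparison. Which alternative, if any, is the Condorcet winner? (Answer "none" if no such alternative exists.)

none

Pairwise majorities:
A vs B: 7 to 10, B.
A vs C: C, 9–8.
A vs H: A, 10–7.
B vs C: B is ranked higher on 2+3+3 = 8 ballots, C on 9. C wins 9–8.
B vs H: B preferred on 3+3+4 = 10 ballots; B wins 10–7.
C vs H: 3+4 = 7 for C, 10 for H — H by 10–7.
Each alternative drops at least one matchup (A loses to B; B loses to C; C loses to H; H loses to A); the cycle A > H > C > A rules out a Condorcet winner.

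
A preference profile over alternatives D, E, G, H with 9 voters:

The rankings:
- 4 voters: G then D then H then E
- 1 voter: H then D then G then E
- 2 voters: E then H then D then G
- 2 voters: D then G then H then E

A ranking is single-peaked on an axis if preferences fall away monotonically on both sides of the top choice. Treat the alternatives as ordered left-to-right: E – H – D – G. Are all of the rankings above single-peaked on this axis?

yes

Axis positions: E=1, H=2, D=3, G=4.
Group 1 (peak G at position 4): ranking walks positions 4-3-2-1, expanding outward from the peak — single-peaked.
Group 2 (peak H at position 2): ranking walks positions 2-3-4-1, expanding outward from the peak — single-peaked.
Group 3 (peak E at position 1): ranking walks positions 1-2-3-4, expanding outward from the peak — single-peaked.
Group 4 (peak D at position 3): ranking walks positions 3-4-2-1, expanding outward from the peak — single-peaked.
Every ranking is single-peaked on this axis.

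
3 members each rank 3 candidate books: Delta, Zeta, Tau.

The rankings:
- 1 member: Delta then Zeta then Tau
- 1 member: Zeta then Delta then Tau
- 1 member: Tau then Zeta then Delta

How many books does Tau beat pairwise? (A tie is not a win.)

Tau against each rival (3 members):
Tau–Delta: Delta 2–1.
Tau vs Zeta: 1 to 2, Zeta.
Tau beats no one; loses to Delta, Zeta — 0 pairwise wins.

0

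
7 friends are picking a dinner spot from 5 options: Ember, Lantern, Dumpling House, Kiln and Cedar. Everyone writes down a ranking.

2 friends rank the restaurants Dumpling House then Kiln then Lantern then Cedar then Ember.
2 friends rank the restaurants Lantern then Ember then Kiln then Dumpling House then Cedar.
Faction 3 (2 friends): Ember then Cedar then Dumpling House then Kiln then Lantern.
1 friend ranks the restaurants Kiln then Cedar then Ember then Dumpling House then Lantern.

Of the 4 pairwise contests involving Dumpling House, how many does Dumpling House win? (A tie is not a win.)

Dumpling House against each rival (7 friends):
Dumpling House vs Ember: 2 to 5, Ember.
Dumpling House vs Lantern: Dumpling House is ranked higher on 2+2+1 = 5 ballots, Lantern on 2. Dumpling House wins 5–2.
Dumpling House vs Kiln: Dumpling House is ranked higher on 2+2 = 4 ballots, Kiln on 3. Dumpling House wins 4–3.
Dumpling House vs Cedar: 4 to 3, Dumpling House.
Dumpling House beats Lantern, Kiln, Cedar; loses to Ember — 3 pairwise wins.

3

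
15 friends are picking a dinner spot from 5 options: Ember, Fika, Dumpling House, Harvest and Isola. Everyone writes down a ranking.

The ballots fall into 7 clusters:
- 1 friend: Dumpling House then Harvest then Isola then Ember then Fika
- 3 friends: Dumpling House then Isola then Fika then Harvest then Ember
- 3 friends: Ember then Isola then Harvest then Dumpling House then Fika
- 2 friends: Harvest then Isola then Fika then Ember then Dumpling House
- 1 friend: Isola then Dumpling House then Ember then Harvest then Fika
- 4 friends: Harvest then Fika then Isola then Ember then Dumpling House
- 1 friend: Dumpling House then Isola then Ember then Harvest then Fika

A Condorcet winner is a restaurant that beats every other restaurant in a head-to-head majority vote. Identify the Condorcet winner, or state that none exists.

Pairwise majorities:
Ember–Fika: Fika 9–6.
Ember–Dumpling House: Ember 9–6.
Ember vs Harvest: Harvest, 10–5.
Ember vs Isola: Isola wins 12–3.
Fika vs Dumpling House: Dumpling House, 9–6.
Fika vs Harvest: Harvest, 12–3.
Fika vs Isola: Isola wins 11–4.
Dumpling House–Harvest: Harvest 9–6.
Dumpling House vs Isola: Isola, 10–5.
Harvest–Isola: Isola 8–7.
Isola defeats every rival head-to-head and is the Condorcet winner.

Isola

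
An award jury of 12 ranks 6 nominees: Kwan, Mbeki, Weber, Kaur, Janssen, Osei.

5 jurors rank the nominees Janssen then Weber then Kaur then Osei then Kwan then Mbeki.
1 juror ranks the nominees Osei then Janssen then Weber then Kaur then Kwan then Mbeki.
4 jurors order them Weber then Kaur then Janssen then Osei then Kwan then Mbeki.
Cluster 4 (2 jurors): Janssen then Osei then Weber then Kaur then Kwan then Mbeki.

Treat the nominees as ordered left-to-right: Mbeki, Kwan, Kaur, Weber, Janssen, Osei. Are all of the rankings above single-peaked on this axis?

Axis positions: Mbeki=1, Kwan=2, Kaur=3, Weber=4, Janssen=5, Osei=6.
Cluster 1 (peak Janssen at position 5): ranking walks positions 5-4-3-6-2-1, expanding outward from the peak — single-peaked.
Cluster 2 (peak Osei at position 6): ranking walks positions 6-5-4-3-2-1, expanding outward from the peak — single-peaked.
Cluster 3 (peak Weber at position 4): ranking walks positions 4-3-5-6-2-1, expanding outward from the peak — single-peaked.
Cluster 4 (peak Janssen at position 5): ranking walks positions 5-6-4-3-2-1, expanding outward from the peak — single-peaked.
Every ranking is single-peaked on this axis.

yes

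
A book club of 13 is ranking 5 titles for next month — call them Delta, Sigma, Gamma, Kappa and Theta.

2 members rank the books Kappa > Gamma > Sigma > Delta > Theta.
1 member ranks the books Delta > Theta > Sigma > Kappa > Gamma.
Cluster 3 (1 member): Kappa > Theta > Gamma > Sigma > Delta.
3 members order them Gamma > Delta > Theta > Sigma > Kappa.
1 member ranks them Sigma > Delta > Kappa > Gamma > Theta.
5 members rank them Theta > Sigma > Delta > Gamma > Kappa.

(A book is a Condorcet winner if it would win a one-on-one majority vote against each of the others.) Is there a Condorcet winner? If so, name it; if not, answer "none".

none

Pairwise majorities:
Delta vs Sigma: Sigma, 9–4.
Delta vs Gamma: Delta, 7–6.
Delta–Kappa: Delta 10–3.
Delta vs Theta: Delta wins 7–6.
Sigma–Gamma: Sigma 7–6.
Sigma vs Kappa: Sigma wins 10–3.
Sigma vs Theta: Theta wins 10–3.
Gamma–Kappa: Gamma 8–5.
Gamma vs Theta: Theta, 7–6.
Kappa vs Theta: Theta, 9–4.
Each book drops at least one matchup (Delta loses to Sigma; Sigma loses to Theta; Gamma loses to Delta; Kappa loses to Delta; Theta loses to Delta); the cycle Delta → Theta → Sigma → Delta rules out a Condorcet winner.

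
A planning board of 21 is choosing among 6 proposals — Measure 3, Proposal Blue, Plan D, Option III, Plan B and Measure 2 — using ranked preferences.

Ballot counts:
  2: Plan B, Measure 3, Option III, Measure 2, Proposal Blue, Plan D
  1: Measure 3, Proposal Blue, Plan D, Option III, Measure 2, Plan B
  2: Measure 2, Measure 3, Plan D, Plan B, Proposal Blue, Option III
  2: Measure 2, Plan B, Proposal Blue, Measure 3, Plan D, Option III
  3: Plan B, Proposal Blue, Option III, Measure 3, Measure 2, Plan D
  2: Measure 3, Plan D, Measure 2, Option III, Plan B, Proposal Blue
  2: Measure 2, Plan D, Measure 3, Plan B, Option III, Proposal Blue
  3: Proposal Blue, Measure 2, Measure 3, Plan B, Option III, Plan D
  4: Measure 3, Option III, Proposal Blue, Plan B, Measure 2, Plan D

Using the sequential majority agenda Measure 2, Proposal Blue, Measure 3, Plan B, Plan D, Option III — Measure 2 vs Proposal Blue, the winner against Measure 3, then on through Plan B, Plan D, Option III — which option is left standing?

Round 1: Measure 2 vs Proposal Blue — 10–11, Proposal Blue advances.
Round 2: Proposal Blue vs Measure 3 — 8–13, Measure 3 advances.
Round 3: Measure 3 vs Plan B — 14–7, Measure 3 advances.
Round 4: Measure 3 vs Plan D — 19–2, Measure 3 advances.
Round 5: Measure 3 vs Option III — 18–3, Measure 3 advances.
The agenda winner is Measure 3.

Measure 3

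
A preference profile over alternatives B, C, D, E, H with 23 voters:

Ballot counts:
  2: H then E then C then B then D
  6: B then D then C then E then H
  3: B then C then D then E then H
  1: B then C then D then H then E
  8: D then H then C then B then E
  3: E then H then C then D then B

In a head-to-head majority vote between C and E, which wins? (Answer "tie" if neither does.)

C

Ballots ranking C above E: 6 + 3 + 1 + 8 = 18.
Ballots ranking E above C: 23 − 18 = 5.
C wins the head-to-head 18–5.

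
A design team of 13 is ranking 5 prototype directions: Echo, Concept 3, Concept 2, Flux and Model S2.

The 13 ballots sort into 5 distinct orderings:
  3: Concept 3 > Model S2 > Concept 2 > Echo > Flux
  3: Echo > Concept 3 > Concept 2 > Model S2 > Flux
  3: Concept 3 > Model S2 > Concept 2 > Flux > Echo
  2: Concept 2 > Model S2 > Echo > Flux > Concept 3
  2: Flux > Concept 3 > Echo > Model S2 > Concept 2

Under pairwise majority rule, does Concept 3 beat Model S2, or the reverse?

Ballots ranking Concept 3 above Model S2: 3 + 3 + 3 + 2 = 11.
Ballots ranking Model S2 above Concept 3: 13 − 11 = 2.
Concept 3 wins the head-to-head 11–2.

Concept 3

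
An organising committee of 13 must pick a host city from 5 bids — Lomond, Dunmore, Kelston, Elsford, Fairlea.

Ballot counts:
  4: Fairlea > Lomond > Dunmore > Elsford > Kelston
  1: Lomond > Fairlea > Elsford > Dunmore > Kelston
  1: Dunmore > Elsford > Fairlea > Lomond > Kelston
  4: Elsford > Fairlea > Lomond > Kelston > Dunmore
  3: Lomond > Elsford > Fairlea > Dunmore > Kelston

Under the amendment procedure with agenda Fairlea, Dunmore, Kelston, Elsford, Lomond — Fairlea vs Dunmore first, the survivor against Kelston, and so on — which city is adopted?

Lomond

Round 1: Fairlea vs Dunmore — 12–1, Fairlea advances.
Round 2: Fairlea vs Kelston — 13–0, Fairlea advances.
Round 3: Fairlea vs Elsford — 5–8, Elsford advances.
Round 4: Elsford vs Lomond — 5–8, Lomond advances.
Lomond survives the agenda.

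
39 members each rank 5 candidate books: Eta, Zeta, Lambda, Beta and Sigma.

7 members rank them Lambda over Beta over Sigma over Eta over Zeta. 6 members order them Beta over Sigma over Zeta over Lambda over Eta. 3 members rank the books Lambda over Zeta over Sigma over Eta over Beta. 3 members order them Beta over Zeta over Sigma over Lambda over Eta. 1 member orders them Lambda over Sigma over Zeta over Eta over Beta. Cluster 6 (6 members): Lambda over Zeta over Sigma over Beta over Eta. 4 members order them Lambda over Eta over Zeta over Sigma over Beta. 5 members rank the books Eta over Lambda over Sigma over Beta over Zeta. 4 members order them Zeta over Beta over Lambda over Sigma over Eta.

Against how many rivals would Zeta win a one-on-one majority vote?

2

Zeta against each rival (39 members):
Zeta vs Eta: Zeta is ranked higher on 6+3+3+1+6+4 = 23 ballots, Eta on 16. Zeta wins 23–16.
Zeta vs Lambda: 6+3+4 = 13 for Zeta, 26 for Lambda — Lambda by 26–13.
Zeta vs Beta: 3+1+6+4+4 = 18 for Zeta, 21 for Beta — Beta by 21–18.
Zeta vs Sigma: Zeta wins 20–19.
Zeta beats Eta, Sigma; loses to Lambda, Beta — 2 pairwise wins.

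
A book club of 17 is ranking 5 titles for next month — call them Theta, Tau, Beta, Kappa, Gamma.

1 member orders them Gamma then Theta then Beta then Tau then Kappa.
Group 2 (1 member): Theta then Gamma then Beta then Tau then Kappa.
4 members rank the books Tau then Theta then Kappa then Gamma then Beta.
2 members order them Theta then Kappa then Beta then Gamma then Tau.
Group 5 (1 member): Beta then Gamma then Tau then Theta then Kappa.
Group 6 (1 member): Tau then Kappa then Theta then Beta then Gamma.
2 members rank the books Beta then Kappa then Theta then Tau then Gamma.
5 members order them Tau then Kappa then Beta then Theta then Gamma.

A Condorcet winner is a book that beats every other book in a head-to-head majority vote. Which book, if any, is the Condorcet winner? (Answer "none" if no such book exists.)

Head-to-head results (17 members):
Theta vs Tau: Tau wins 11–6.
Theta–Beta: Theta 9–8.
Theta vs Kappa: Theta, 9–8.
Theta vs Gamma: Theta wins 15–2.
Tau vs Beta: Tau wins 10–7.
Tau vs Kappa: Tau, 13–4.
Tau vs Gamma: Tau, 12–5.
Beta vs Kappa: Kappa, 12–5.
Beta–Gamma: Beta 11–6.
Kappa vs Gamma: Kappa, 14–3.
Tau beats each of Theta, Beta, Kappa, Gamma — Tau is the Condorcet winner.

Tau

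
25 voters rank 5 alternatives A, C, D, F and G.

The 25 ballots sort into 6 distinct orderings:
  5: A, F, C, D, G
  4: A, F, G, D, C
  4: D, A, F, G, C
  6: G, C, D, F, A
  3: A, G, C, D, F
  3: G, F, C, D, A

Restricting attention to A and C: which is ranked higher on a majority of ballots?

A

Ballots ranking A above C: 5 + 4 + 4 + 3 = 16.
Ballots ranking C above A: 25 − 16 = 9.
A wins the head-to-head 16–9.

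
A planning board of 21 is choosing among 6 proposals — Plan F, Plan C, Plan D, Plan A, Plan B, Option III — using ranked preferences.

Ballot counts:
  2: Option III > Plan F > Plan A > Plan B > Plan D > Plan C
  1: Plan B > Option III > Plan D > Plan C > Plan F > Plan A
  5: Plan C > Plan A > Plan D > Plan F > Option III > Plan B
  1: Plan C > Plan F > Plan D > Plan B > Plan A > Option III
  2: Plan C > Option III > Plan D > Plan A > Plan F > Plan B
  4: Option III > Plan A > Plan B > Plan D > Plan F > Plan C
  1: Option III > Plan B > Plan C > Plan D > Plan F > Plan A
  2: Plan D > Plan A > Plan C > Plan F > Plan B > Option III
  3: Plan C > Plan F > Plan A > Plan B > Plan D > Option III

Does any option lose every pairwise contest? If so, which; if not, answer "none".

none

Pairwise majorities:
Plan F vs Plan C: 2+4 = 6 for Plan F, 15 for Plan C — Plan C by 15–6.
Plan F vs Plan D: 6 to 15, Plan D.
Plan F vs Plan A: 8 to 13, Plan A.
Plan F vs Plan B: Plan F preferred on 2+5+1+2+2+3 = 15 ballots; Plan F wins 15–6.
Plan F vs Option III: Plan F is ranked higher on 5+1+2+3 = 11 ballots, Option III on 10. Plan F wins 11–10.
Plan C vs Plan D: Plan C preferred on 5+1+2+1+3 = 12 ballots; Plan C wins 12–9.
Plan C vs Plan A: 1+5+1+2+1+3 = 13 for Plan C, 8 for Plan A — Plan C by 13–8.
Plan C–Plan B: Plan C 13–8.
Plan C vs Option III: Plan C is ranked higher on 5+1+2+2+3 = 13 ballots, Option III on 8. Plan C wins 13–8.
Plan D vs Plan A: Plan A wins 14–7.
Plan D vs Plan B: Plan B, 11–10.
Plan D vs Option III: 5+1+2+3 = 11 for Plan D, 10 for Option III — Plan D by 11–10.
Plan A vs Plan B: Plan A, 18–3.
Plan A–Option III: Plan A 11–10.
Plan B vs Option III: Option III, 14–7.
Every option wins at least one matchup (Plan F beats Plan B; Plan C beats Plan F; Plan D beats Plan F; Plan A beats Plan F; Plan B beats Plan D; Option III beats Plan B), so there is no Condorcet loser.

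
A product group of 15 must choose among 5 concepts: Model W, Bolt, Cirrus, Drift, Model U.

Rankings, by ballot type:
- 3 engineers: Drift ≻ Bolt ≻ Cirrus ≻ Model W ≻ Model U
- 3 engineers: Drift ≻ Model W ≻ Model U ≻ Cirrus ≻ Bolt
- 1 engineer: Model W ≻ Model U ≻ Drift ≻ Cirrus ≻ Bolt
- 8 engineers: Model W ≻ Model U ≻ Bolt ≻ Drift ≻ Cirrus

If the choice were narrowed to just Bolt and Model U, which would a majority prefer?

Model U

Ballots ranking Bolt above Model U: 3.
Ballots ranking Model U above Bolt: 15 − 3 = 12.
Model U wins the head-to-head 12–3.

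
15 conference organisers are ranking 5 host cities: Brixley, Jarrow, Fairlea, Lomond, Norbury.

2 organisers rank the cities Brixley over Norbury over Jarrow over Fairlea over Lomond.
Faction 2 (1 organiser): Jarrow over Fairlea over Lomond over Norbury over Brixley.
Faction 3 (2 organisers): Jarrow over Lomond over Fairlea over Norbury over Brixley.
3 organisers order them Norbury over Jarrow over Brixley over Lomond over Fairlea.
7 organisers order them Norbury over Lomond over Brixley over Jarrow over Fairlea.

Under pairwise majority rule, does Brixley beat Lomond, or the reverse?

Ballots ranking Brixley above Lomond: 2 + 3 = 5.
Ballots ranking Lomond above Brixley: 15 − 5 = 10.
Lomond wins the head-to-head 10–5.

Lomond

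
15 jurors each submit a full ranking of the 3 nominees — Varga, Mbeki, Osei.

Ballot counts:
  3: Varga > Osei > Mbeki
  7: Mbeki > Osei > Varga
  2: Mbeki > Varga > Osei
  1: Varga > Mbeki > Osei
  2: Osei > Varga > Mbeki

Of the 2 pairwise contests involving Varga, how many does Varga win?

Varga against each rival (15 jurors):
Varga vs Mbeki: Mbeki, 9–6.
Varga vs Osei: Osei, 9–6.
Varga beats no one; loses to Mbeki, Osei — 0 pairwise wins.

0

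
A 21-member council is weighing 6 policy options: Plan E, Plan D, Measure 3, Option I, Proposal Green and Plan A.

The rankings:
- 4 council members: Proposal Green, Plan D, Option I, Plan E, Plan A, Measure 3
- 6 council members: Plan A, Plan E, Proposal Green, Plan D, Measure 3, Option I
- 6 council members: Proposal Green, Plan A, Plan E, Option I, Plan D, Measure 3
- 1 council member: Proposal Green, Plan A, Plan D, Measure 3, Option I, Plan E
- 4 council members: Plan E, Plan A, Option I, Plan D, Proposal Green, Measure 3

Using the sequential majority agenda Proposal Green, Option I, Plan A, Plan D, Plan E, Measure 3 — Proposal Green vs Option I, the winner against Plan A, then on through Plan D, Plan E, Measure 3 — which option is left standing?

Round 1: Proposal Green vs Option I — 17–4, Proposal Green advances.
Round 2: Proposal Green vs Plan A — 11–10, Proposal Green advances.
Round 3: Proposal Green vs Plan D — 17–4, Proposal Green advances.
Round 4: Proposal Green vs Plan E — 11–10, Proposal Green advances.
Round 5: Proposal Green vs Measure 3 — 21–0, Proposal Green advances.
The agenda winner is Proposal Green.

Proposal Green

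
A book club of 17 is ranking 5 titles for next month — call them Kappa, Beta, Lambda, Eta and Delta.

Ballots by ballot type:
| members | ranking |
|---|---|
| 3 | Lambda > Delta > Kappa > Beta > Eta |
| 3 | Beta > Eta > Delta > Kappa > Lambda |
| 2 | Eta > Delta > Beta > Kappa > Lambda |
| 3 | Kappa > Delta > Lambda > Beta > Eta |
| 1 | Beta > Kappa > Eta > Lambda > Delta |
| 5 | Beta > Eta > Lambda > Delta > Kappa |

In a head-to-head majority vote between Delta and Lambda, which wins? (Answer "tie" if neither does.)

Ballots ranking Delta above Lambda: 3 + 2 + 3 = 8.
Ballots ranking Lambda above Delta: 17 − 8 = 9.
Lambda wins the head-to-head 9–8.

Lambda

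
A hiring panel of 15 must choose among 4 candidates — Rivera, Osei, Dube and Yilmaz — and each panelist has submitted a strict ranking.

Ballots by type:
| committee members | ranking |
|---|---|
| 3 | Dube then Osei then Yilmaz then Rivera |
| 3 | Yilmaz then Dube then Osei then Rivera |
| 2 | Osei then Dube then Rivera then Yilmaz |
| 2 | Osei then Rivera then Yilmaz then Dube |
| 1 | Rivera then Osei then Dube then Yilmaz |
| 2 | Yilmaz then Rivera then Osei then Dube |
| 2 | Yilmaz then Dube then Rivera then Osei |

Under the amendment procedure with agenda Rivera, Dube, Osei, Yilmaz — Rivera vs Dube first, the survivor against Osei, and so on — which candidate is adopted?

Round 1: Rivera vs Dube — 5–10, Dube advances.
Round 2: Dube vs Osei — 8–7, Dube advances.
Round 3: Dube vs Yilmaz — 6–9, Yilmaz advances.
Yilmaz survives the agenda.

Yilmaz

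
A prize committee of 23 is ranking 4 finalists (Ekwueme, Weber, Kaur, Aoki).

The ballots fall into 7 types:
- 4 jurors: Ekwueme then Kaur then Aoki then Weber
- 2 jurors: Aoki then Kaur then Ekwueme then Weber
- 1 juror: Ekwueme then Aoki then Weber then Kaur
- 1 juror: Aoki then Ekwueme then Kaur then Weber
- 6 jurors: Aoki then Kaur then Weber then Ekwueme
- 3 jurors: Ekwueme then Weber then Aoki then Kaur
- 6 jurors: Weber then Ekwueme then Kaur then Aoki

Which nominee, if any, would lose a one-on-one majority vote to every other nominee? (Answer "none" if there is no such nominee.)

Head-to-head results (23 jurors):
Ekwueme vs Weber: Weber, 12–11.
Ekwueme vs Kaur: Ekwueme preferred on 4+1+1+3+6 = 15 ballots; Ekwueme wins 15–8.
Ekwueme vs Aoki: Ekwueme preferred on 4+1+3+6 = 14 ballots; Ekwueme wins 14–9.
Weber vs Kaur: 1+3+6 = 10 for Weber, 13 for Kaur — Kaur by 13–10.
Weber–Aoki: Aoki 14–9.
Kaur vs Aoki: Aoki, 13–10.
Each nominee has at least one pairwise win (Ekwueme beats Kaur; Weber beats Ekwueme; Kaur beats Weber; Aoki beats Weber) — no Condorcet loser.

none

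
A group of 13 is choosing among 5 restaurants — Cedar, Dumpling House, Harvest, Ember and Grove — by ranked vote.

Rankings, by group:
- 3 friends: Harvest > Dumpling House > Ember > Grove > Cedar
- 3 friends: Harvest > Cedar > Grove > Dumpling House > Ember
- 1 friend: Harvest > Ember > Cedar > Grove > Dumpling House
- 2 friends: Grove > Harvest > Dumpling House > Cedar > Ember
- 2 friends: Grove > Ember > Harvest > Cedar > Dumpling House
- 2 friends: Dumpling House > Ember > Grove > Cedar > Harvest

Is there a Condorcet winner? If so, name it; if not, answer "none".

Head-to-head results (13 friends):
Cedar vs Dumpling House: 3+1+2 = 6 for Cedar, 7 for Dumpling House — Dumpling House by 7–6.
Cedar vs Harvest: 2 for Cedar, 11 for Harvest — Harvest by 11–2.
Cedar vs Ember: Cedar preferred on 3+2 = 5 ballots; Ember wins 8–5.
Cedar vs Grove: Cedar is ranked higher on 3+1 = 4 ballots, Grove on 9. Grove wins 9–4.
Dumpling House vs Harvest: Dumpling House preferred on 2 ballots; Harvest wins 11–2.
Dumpling House vs Ember: Dumpling House preferred on 3+3+2+2 = 10 ballots; Dumpling House wins 10–3.
Dumpling House vs Grove: Dumpling House is ranked higher on 3+2 = 5 ballots, Grove on 8. Grove wins 8–5.
Harvest vs Ember: 9 to 4, Harvest.
Harvest vs Grove: Harvest preferred on 3+3+1 = 7 ballots; Harvest wins 7–6.
Ember vs Grove: Ember is ranked higher on 3+1+2 = 6 ballots, Grove on 7. Grove wins 7–6.
Harvest defeats every rival head-to-head and is the Condorcet winner.

Harvest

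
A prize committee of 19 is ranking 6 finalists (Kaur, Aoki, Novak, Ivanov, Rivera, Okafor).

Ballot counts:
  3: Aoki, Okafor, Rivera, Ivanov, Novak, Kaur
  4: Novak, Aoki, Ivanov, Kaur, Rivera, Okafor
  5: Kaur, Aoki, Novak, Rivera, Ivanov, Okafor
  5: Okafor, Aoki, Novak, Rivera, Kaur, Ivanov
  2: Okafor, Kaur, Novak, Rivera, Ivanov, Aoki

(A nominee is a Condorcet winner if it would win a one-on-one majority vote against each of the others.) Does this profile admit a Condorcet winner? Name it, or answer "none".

Aoki

Pairwise majorities:
Kaur vs Aoki: Aoki, 12–7.
Kaur vs Novak: Novak wins 12–7.
Kaur vs Ivanov: Kaur, 12–7.
Kaur vs Rivera: Kaur, 11–8.
Kaur vs Okafor: Okafor wins 10–9.
Aoki–Novak: Aoki 13–6.
Aoki vs Ivanov: Aoki, 17–2.
Aoki vs Rivera: Aoki wins 17–2.
Aoki vs Okafor: Aoki wins 12–7.
Novak–Ivanov: Novak 16–3.
Novak vs Rivera: Novak wins 16–3.
Novak–Okafor: Okafor 10–9.
Ivanov vs Rivera: Rivera, 15–4.
Ivanov vs Okafor: Okafor wins 10–9.
Rivera–Okafor: Okafor 10–9.
Only Aoki has no losses; Aoki is the Condorcet winner.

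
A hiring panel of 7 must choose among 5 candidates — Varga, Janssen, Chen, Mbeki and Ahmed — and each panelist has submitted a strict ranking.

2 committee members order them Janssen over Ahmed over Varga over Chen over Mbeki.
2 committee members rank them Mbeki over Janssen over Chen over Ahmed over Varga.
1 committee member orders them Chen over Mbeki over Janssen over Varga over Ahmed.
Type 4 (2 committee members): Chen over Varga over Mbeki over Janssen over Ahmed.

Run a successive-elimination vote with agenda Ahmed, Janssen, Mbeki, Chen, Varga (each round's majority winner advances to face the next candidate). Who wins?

Round 1: Ahmed vs Janssen — 0–7, Janssen advances.
Round 2: Janssen vs Mbeki — 2–5, Mbeki advances.
Round 3: Mbeki vs Chen — 2–5, Chen advances.
Round 4: Chen vs Varga — 5–2, Chen advances.
Chen survives the agenda.

Chen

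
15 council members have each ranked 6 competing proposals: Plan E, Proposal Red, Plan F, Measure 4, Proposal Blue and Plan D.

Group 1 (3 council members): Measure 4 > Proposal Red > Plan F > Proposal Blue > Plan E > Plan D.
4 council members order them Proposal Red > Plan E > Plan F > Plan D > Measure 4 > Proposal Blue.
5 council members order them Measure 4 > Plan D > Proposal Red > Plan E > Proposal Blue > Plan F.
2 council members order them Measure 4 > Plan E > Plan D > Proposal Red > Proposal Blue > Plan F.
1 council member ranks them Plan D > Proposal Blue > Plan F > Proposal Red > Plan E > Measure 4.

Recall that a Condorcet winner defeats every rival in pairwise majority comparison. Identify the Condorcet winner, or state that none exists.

Head-to-head results (15 council members):
Plan E vs Proposal Red: Plan E is ranked higher on 2 ballots, Proposal Red on 13. Proposal Red wins 13–2.
Plan E vs Plan F: 4+5+2 = 11 for Plan E, 4 for Plan F — Plan E by 11–4.
Plan E vs Measure 4: 5 to 10, Measure 4.
Plan E vs Proposal Blue: Plan E preferred on 4+5+2 = 11 ballots; Plan E wins 11–4.
Plan E vs Plan D: 9 to 6, Plan E.
Proposal Red vs Plan F: 14 to 1, Proposal Red.
Proposal Red vs Measure 4: Proposal Red is ranked higher on 4+1 = 5 ballots, Measure 4 on 10. Measure 4 wins 10–5.
Proposal Red vs Proposal Blue: Proposal Red is ranked higher on 3+4+5+2 = 14 ballots, Proposal Blue on 1. Proposal Red wins 14–1.
Proposal Red vs Plan D: 7 to 8, Plan D.
Plan F vs Measure 4: Plan F is ranked higher on 4+1 = 5 ballots, Measure 4 on 10. Measure 4 wins 10–5.
Plan F vs Proposal Blue: Plan F is ranked higher on 3+4 = 7 ballots, Proposal Blue on 8. Proposal Blue wins 8–7.
Plan F vs Plan D: 7 to 8, Plan D.
Measure 4 vs Proposal Blue: Measure 4 preferred on 3+4+5+2 = 14 ballots; Measure 4 wins 14–1.
Measure 4 vs Plan D: Measure 4 is ranked higher on 3+5+2 = 10 ballots, Plan D on 5. Measure 4 wins 10–5.
Proposal Blue vs Plan D: 3 to 12, Plan D.
Measure 4 beats each of Plan E, Proposal Red, Plan F, Proposal Blue, Plan D — Measure 4 is the Condorcet winner.

Measure 4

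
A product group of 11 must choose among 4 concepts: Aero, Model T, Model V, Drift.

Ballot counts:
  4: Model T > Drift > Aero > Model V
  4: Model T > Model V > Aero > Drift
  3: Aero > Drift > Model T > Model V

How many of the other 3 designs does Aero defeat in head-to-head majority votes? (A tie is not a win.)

Aero against each rival (11 engineers):
Aero–Model T: Model T 8–3.
Aero vs Model V: Aero preferred on 4+3 = 7 ballots; Aero wins 7–4.
Aero–Drift: Aero 7–4.
Aero beats Model V, Drift; loses to Model T — 2 pairwise wins.

2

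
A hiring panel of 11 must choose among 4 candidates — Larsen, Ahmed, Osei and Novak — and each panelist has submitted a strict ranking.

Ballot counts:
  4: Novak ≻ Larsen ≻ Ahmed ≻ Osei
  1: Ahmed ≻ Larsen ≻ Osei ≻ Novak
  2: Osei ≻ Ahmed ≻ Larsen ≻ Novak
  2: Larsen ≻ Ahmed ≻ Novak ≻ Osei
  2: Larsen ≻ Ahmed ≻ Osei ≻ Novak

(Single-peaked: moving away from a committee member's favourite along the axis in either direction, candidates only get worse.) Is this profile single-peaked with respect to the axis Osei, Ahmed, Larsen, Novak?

yes

Axis positions: Osei=1, Ahmed=2, Larsen=3, Novak=4.
Ballot type 1 (peak Novak at position 4): ranking walks positions 4-3-2-1, expanding outward from the peak — single-peaked.
Ballot type 2 (peak Ahmed at position 2): ranking walks positions 2-3-1-4, expanding outward from the peak — single-peaked.
Ballot type 3 (peak Osei at position 1): ranking walks positions 1-2-3-4, expanding outward from the peak — single-peaked.
Ballot type 4 (peak Larsen at position 3): ranking walks positions 3-2-4-1, expanding outward from the peak — single-peaked.
Ballot type 5 (peak Larsen at position 3): ranking walks positions 3-2-1-4, expanding outward from the peak — single-peaked.
Every ranking is single-peaked on this axis.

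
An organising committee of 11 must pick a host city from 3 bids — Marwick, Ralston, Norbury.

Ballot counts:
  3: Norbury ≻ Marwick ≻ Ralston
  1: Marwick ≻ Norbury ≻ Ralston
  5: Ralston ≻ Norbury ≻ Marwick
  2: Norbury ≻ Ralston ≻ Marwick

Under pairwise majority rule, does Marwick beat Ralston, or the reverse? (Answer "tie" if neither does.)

Ballots ranking Marwick above Ralston: 3 + 1 = 4.
Ballots ranking Ralston above Marwick: 11 − 4 = 7.
Ralston wins the head-to-head 7–4.

Ralston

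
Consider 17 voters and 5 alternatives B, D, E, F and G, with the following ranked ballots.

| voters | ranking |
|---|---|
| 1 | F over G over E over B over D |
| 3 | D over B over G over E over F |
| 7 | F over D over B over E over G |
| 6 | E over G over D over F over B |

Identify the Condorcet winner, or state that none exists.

D

Pairwise majorities:
B vs D: B is ranked higher on 1 ballot, D on 16. D wins 16–1.
B vs E: B preferred on 3+7 = 10 ballots; B wins 10–7.
B vs F: 3 to 14, F.
B vs G: B preferred on 3+7 = 10 ballots; B wins 10–7.
D vs E: D is ranked higher on 3+7 = 10 ballots, E on 7. D wins 10–7.
D vs F: D preferred on 3+6 = 9 ballots; D wins 9–8.
D vs G: D preferred on 3+7 = 10 ballots; D wins 10–7.
E vs F: 3+6 = 9 for E, 8 for F — E by 9–8.
E vs G: E preferred on 7+6 = 13 ballots; E wins 13–4.
F vs G: 8 to 9, G.
D beats each of B, E, F, G — D is the Condorcet winner.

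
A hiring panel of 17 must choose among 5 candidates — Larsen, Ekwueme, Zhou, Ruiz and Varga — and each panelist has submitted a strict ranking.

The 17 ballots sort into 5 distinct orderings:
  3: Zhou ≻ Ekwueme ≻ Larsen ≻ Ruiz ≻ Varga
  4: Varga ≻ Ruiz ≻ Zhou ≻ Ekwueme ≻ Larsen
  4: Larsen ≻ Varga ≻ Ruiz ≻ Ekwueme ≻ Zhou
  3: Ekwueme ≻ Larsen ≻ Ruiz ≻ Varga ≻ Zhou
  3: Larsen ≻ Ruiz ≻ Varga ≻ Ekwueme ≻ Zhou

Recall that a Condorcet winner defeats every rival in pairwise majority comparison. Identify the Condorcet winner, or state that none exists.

Pairwise majorities:
Larsen vs Ekwueme: Larsen is ranked higher on 4+3 = 7 ballots, Ekwueme on 10. Ekwueme wins 10–7.
Larsen–Zhou: Larsen 10–7.
Larsen vs Ruiz: Larsen preferred on 3+4+3+3 = 13 ballots; Larsen wins 13–4.
Larsen vs Varga: Larsen preferred on 3+4+3+3 = 13 ballots; Larsen wins 13–4.
Ekwueme vs Zhou: Ekwueme, 10–7.
Ekwueme vs Ruiz: 6 to 11, Ruiz.
Ekwueme–Varga: Varga 11–6.
Zhou vs Ruiz: 3 to 14, Ruiz.
Zhou vs Varga: Zhou is ranked higher on 3 ballots, Varga on 14. Varga wins 14–3.
Ruiz vs Varga: Ruiz preferred on 3+3+3 = 9 ballots; Ruiz wins 9–8.
Every candidate loses at least once (Larsen loses to Ekwueme; Ekwueme loses to Ruiz; Zhou loses to Larsen; Ruiz loses to Larsen; Varga loses to Larsen). The majority relation contains the cycle Larsen → Ruiz → Ekwueme → Larsen, so there is no Condorcet winner.

none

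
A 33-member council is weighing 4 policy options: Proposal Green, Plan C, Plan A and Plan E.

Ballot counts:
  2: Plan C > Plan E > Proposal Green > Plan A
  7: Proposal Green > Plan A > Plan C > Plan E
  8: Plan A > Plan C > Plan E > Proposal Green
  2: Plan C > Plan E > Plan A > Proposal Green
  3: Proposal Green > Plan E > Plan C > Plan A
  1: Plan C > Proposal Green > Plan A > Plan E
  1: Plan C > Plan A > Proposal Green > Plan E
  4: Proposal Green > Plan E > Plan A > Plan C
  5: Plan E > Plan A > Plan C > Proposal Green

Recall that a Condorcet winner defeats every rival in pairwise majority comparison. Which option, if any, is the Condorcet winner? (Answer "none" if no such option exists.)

Head-to-head results (33 council members):
Proposal Green vs Plan C: 14 to 19, Plan C.
Proposal Green vs Plan A: 2+7+3+1+4 = 17 for Proposal Green, 16 for Plan A — Proposal Green by 17–16.
Proposal Green vs Plan E: Proposal Green preferred on 7+3+1+1+4 = 16 ballots; Plan E wins 17–16.
Plan C vs Plan A: 2+2+3+1+1 = 9 for Plan C, 24 for Plan A — Plan A by 24–9.
Plan C vs Plan E: Plan C preferred on 2+7+8+2+1+1 = 21 ballots; Plan C wins 21–12.
Plan A–Plan E: Plan A 17–16.
No option is unbeaten: Proposal Green loses to Plan C; Plan C loses to Plan A; Plan A loses to Proposal Green; Plan E loses to Plan C. In particular Proposal Green > Plan A > Plan C > Proposal Green is a majority cycle — no Condorcet winner exists.

none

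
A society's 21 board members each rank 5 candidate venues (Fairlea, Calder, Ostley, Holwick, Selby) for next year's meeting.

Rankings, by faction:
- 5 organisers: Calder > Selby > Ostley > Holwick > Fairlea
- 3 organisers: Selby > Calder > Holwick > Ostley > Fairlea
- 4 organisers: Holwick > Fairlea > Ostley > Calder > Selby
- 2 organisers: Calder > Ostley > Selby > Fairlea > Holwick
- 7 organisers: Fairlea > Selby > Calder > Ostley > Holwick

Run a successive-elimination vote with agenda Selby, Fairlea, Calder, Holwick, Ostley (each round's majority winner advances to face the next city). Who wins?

Ostley

Round 1: Selby vs Fairlea — 10–11, Fairlea advances.
Round 2: Fairlea vs Calder — 11–10, Fairlea advances.
Round 3: Fairlea vs Holwick — 9–12, Holwick advances.
Round 4: Holwick vs Ostley — 7–14, Ostley advances.
The agenda winner is Ostley.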